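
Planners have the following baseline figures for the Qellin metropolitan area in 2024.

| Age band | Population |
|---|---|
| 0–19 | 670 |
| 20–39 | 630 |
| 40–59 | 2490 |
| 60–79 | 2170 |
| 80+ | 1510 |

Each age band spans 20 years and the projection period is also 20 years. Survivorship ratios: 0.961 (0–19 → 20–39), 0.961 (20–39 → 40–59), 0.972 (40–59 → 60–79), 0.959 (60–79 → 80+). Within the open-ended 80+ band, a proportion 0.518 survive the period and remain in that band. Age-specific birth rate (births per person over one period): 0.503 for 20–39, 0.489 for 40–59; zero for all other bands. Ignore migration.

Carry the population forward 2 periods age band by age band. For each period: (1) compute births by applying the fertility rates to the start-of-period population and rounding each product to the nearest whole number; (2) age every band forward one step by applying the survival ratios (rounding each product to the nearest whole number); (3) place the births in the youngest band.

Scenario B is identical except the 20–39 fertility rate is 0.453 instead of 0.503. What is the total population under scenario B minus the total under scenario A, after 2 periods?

(Groups numbered youngest = 1 to oldest = 5.)
Period 1.
Births: 630 × 0.503 = 317 ; 2490 × 0.489 = 1218 — total 1535
Group 2: 670 × 0.961 = 644
Group 3: 630 × 0.961 = 605
Group 4: 2490 × 0.972 = 2420
Group 5: 2170 × 0.959 + 1510 × 0.518 = 2081 + 782 = 2863
Giving 1535 / 644 / 605 / 2420 / 2863.
Period 2.
Births: 644 × 0.503 = 324 ; 605 × 0.489 = 296 — total 620
Group 2: 1535 × 0.961 = 1475
Group 3: 644 × 0.961 = 619
Group 4: 605 × 0.972 = 588
Group 5: 2420 × 0.959 + 2863 × 0.518 = 2321 + 1483 = 3804
Giving 620 / 1475 / 619 / 588 / 3804.
Scenario A total after 2 periods: 7106
Scenario B projection —
Period 1.
Births: 630 × 0.453 = 285 ; 2490 × 0.489 = 1218 — total 1503
Group 2: 670 × 0.961 = 644
Group 3: 630 × 0.961 = 605
Group 4: 2490 × 0.972 = 2420
Group 5: 2170 × 0.959 + 1510 × 0.518 = 2081 + 782 = 2863
Giving 1503 / 644 / 605 / 2420 / 2863.
Period 2.
Births: 644 × 0.453 = 292 ; 605 × 0.489 = 296 — total 588
Group 2: 1503 × 0.961 = 1444
Group 3: 644 × 0.961 = 619
Group 4: 605 × 0.972 = 588
Group 5: 2420 × 0.959 + 2863 × 0.518 = 2321 + 1483 = 3804
Giving 588 / 1444 / 619 / 588 / 3804.
Scenario B total after 2 periods: 7043
Difference B − A = 7043 − 7106 = -63

-63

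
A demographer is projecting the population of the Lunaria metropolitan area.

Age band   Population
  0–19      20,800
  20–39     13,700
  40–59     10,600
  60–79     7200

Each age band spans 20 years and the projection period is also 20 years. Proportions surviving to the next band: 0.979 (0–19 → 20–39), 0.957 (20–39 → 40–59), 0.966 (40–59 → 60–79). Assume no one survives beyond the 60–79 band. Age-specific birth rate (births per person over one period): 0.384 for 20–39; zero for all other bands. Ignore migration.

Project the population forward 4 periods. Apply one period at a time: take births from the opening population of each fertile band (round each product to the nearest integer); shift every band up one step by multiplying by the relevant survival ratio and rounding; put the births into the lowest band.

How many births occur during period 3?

Call the groups 1 to 4, youngest first.
Period 1.
Births: 13700 * 0.384 = 5261
Group 2: 20800 * 0.979 = 20363
Group 3: 13700 * 0.957 = 13111
Group 4: 10600 * 0.966 = 10240
Giving 5261 / 20363 / 13111 / 10240.
Period 2.
Births: 20363 * 0.384 = 7819
Group 2: 5261 * 0.979 = 5151
Group 3: 20363 * 0.957 = 19487
Group 4: 13111 * 0.966 = 12665
Giving 7819 / 5151 / 19487 / 12665.
Period 3.
Births: 5151 * 0.384 = 1978
Group 2: 7819 * 0.979 = 7655
Group 3: 5151 * 0.957 = 4930
Group 4: 19487 * 0.966 = 18824
Giving 1978 / 7655 / 4930 / 18824.

1978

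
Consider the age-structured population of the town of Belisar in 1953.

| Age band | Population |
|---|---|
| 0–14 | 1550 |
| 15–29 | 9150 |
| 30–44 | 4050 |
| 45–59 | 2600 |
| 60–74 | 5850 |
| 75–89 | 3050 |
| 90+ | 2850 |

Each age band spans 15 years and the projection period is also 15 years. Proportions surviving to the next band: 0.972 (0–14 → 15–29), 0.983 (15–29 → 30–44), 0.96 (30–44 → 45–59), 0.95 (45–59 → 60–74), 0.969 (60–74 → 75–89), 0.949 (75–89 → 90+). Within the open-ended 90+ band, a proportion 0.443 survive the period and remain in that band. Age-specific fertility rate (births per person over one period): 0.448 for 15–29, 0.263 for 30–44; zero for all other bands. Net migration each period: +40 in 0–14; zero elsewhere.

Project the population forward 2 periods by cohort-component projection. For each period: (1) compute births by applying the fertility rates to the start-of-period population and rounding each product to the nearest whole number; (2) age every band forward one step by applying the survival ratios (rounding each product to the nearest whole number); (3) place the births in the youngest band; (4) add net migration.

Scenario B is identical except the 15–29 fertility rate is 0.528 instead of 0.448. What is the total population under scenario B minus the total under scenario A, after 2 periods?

(Bands numbered youngest = 1 to oldest = 7.)
— Period 1 —
Births: 9150 * 0.448 = 4099, 4050 * 0.263 = 1065 ⇒ total 5164
Band 2: 1550 * 0.972 = 1507
Band 3: 9150 * 0.983 = 8994
Band 4: 4050 * 0.96 = 3888
Band 5: 2600 * 0.95 = 2470
Band 6: 5850 * 0.969 = 5669
Band 7: 3050 * 0.949 + 2850 * 0.443 = 2894 + 1263 = 4157
Net migration: Band 1 + 40 → 5204
→ [5204, 1507, 8994, 3888, 2470, 5669, 4157]
— Period 2 —
Births: 1507 * 0.448 = 675, 8994 * 0.263 = 2365 ⇒ total 3040
Band 2: 5204 * 0.972 = 5058
Band 3: 1507 * 0.983 = 1481
Band 4: 8994 * 0.96 = 8634
Band 5: 3888 * 0.95 = 3694
Band 6: 2470 * 0.969 = 2393
Band 7: 5669 * 0.949 + 4157 * 0.443 = 5380 + 1842 = 7222
Net migration: Band 1 + 40 → 3080
→ [3080, 5058, 1481, 8634, 3694, 2393, 7222]
Scenario A total after 2 periods: 31562
Scenario B projection —
— Period 1 —
Births: 9150 * 0.528 = 4831, 4050 * 0.263 = 1065 ⇒ total 5896
Band 2: 1550 * 0.972 = 1507
Band 3: 9150 * 0.983 = 8994
Band 4: 4050 * 0.96 = 3888
Band 5: 2600 * 0.95 = 2470
Band 6: 5850 * 0.969 = 5669
Band 7: 3050 * 0.949 + 2850 * 0.443 = 2894 + 1263 = 4157
Net migration: Band 1 + 40 → 5936
→ [5936, 1507, 8994, 3888, 2470, 5669, 4157]
— Period 2 —
Births: 1507 * 0.528 = 796, 8994 * 0.263 = 2365 ⇒ total 3161
Band 2: 5936 * 0.972 = 5770
Band 3: 1507 * 0.983 = 1481
Band 4: 8994 * 0.96 = 8634
Band 5: 3888 * 0.95 = 3694
Band 6: 2470 * 0.969 = 2393
Band 7: 5669 * 0.949 + 4157 * 0.443 = 5380 + 1842 = 7222
Net migration: Band 1 + 40 → 3201
→ [3201, 5770, 1481, 8634, 3694, 2393, 7222]
Scenario B total after 2 periods: 32395
Difference B − A = 32395 − 31562 = 833

833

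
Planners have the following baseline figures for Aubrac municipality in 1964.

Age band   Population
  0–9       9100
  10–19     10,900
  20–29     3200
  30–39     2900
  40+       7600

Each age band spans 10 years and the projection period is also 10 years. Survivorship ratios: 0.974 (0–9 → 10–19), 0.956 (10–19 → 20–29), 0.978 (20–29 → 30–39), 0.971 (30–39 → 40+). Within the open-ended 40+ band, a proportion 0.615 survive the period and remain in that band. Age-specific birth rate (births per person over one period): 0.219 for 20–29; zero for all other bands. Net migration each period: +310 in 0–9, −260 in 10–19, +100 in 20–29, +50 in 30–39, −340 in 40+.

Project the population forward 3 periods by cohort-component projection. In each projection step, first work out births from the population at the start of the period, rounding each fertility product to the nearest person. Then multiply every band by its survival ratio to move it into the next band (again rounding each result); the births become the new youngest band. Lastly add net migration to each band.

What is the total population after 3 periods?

(Groups numbered youngest = 1 to oldest = 5.)
— Period 1 —
Births: 3200 × 0.219 = 701
Group 2: 9100 × 0.974 = 8863
Group 3: 10900 × 0.956 = 10420
Group 4: 3200 × 0.978 = 3130
Group 5: 2900 × 0.971 + 7600 × 0.615 = 2816 + 4674 = 7490
Net migration: Group 1 + 310 → 1011; Group 2 − 260 → 8603; Group 3 + 100 → 10520; Group 4 + 50 → 3180; Group 5 − 340 → 7150
Giving 1011 / 8603 / 10520 / 3180 / 7150.
— Period 2 —
Births: 10520 × 0.219 = 2304
Group 2: 1011 × 0.974 = 985
Group 3: 8603 × 0.956 = 8224
Group 4: 10520 × 0.978 = 10289
Group 5: 3180 × 0.971 + 7150 × 0.615 = 3088 + 4397 = 7485
Net migration: Group 1 + 310 → 2614; Group 2 − 260 → 725; Group 3 + 100 → 8324; Group 4 + 50 → 10339; Group 5 − 340 → 7145
Giving 2614 / 725 / 8324 / 10339 / 7145.
— Period 3 —
Births: 8324 × 0.219 = 1823
Group 2: 2614 × 0.974 = 2546
Group 3: 725 × 0.956 = 693
Group 4: 8324 × 0.978 = 8141
Group 5: 10339 × 0.971 + 7145 × 0.615 = 10039 + 4394 = 14433
Net migration: Group 1 + 310 → 2133; Group 2 − 260 → 2286; Group 3 + 100 → 793; Group 4 + 50 → 8191; Group 5 − 340 → 14093
Giving 2133 / 2286 / 793 / 8191 / 14093.
Total after period 3: 2133 + 2286 + 793 + 8191 + 14093 = 27496

27496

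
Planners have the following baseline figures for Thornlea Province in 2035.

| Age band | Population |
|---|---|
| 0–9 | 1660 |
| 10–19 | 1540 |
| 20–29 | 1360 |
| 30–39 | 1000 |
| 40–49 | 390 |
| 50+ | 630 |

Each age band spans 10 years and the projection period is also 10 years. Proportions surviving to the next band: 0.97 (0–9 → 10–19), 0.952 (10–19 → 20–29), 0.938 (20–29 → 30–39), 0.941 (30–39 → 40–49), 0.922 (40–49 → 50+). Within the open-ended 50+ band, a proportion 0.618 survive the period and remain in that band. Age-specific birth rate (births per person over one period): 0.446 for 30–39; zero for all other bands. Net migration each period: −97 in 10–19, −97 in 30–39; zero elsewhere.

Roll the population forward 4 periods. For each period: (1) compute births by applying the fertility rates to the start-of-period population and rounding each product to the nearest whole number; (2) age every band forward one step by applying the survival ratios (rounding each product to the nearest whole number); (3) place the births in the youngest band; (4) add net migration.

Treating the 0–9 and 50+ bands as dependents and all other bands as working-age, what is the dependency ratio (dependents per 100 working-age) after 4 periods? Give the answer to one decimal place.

125.8

Period 1.
Births: 1000 × 0.446 = 446
10–19: 1660 × 0.97 = 1610
20–29: 1540 × 0.952 = 1466
30–39: 1360 × 0.938 = 1276
40–49: 1000 × 0.941 = 941
50+: 390 × 0.922 + 630 × 0.618 = 360 + 389 = 749
Net migration: 10–19 − 97 → 1513; 30–39 − 97 → 1179
Population now: 0–9=446, 10–19=1513, 20–29=1466, 30–39=1179, 40–49=941, 50+=749
Period 2.
Births: 1179 × 0.446 = 526
10–19: 446 × 0.97 = 433
20–29: 1513 × 0.952 = 1440
30–39: 1466 × 0.938 = 1375
40–49: 1179 × 0.941 = 1109
50+: 941 × 0.922 + 749 × 0.618 = 868 + 463 = 1331
Net migration: 10–19 − 97 → 336; 30–39 − 97 → 1278
Population now: 0–9=526, 10–19=336, 20–29=1440, 30–39=1278, 40–49=1109, 50+=1331
Period 3.
Births: 1278 × 0.446 = 570
10–19: 526 × 0.97 = 510
20–29: 336 × 0.952 = 320
30–39: 1440 × 0.938 = 1351
40–49: 1278 × 0.941 = 1203
50+: 1109 × 0.922 + 1331 × 0.618 = 1022 + 823 = 1845
Net migration: 10–19 − 97 → 413; 30–39 − 97 → 1254
Population now: 0–9=570, 10–19=413, 20–29=320, 30–39=1254, 40–49=1203, 50+=1845
Period 4.
Births: 1254 × 0.446 = 559
10–19: 570 × 0.97 = 553
20–29: 413 × 0.952 = 393
30–39: 320 × 0.938 = 300
40–49: 1254 × 0.941 = 1180
50+: 1203 × 0.922 + 1845 × 0.618 = 1109 + 1140 = 2249
Net migration: 10–19 − 97 → 456; 30–39 − 97 → 203
Population now: 0–9=559, 10–19=456, 20–29=393, 30–39=203, 40–49=1180, 50+=2249
Dependents (band 0–9 + band 50+) = 559 + 2249 = 2808; working-age = 2232; ratio = 2808/2232 × 100 = 125.8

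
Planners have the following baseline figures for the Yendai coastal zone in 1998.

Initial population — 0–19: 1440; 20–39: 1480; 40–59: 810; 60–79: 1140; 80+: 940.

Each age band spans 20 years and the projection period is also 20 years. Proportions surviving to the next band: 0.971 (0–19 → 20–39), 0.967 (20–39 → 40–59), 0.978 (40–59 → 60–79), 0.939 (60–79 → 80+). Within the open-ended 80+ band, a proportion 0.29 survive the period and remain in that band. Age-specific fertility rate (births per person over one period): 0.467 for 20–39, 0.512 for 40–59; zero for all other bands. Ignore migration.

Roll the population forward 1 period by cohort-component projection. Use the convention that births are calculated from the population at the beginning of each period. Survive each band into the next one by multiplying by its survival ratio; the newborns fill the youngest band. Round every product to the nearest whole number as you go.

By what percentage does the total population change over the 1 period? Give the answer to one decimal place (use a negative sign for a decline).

4.5

After projecting period 1:
Births: 1480 × 0.467 = 691  |  810 × 0.512 = 415 → total 1106
20–39: 1440 × 0.971 = 1398
40–59: 1480 × 0.967 = 1431
60–79: 810 × 0.978 = 792
80+: 1140 × 0.939 + 940 × 0.29 = 1070 + 273 = 1343
Giving 1106 / 1398 / 1431 / 792 / 1343.
Total: 5810 → 6070; change = 260; percentage change = 4.5%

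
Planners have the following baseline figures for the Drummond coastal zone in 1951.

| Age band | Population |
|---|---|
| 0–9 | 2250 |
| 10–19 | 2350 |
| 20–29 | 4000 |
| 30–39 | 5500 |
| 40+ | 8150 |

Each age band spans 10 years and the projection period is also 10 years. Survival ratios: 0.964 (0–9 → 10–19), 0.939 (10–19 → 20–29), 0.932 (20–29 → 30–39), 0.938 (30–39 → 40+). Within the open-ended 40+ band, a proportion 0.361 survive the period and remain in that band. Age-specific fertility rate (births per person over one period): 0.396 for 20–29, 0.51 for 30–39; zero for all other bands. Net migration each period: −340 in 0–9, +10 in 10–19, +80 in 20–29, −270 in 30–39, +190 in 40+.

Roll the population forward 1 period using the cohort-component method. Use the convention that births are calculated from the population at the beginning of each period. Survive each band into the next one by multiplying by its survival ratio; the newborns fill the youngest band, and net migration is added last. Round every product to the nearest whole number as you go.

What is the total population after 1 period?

Let band 1 be 0–9 through band 5 = 40+.
Period 1:
Births: 4000 × 0.396 = 1584  |  5500 × 0.51 = 2805 → 4389
Band 2: 2250 × 0.964 = 2169
Band 3: 2350 × 0.939 = 2207
Band 4: 4000 × 0.932 = 3728
Band 5: 5500 × 0.938 + 8150 × 0.361 = 5159 + 2942 = 8101
Net migration: Band 1 − 340 → 4049; Band 2 + 10 → 2179; Band 3 + 80 → 2287; Band 4 − 270 → 3458; Band 5 + 190 → 8291
End of period: [4049, 2179, 2287, 3458, 8291]
Total after period 1: 4049 + 2179 + 2287 + 3458 + 8291 = 20264

20264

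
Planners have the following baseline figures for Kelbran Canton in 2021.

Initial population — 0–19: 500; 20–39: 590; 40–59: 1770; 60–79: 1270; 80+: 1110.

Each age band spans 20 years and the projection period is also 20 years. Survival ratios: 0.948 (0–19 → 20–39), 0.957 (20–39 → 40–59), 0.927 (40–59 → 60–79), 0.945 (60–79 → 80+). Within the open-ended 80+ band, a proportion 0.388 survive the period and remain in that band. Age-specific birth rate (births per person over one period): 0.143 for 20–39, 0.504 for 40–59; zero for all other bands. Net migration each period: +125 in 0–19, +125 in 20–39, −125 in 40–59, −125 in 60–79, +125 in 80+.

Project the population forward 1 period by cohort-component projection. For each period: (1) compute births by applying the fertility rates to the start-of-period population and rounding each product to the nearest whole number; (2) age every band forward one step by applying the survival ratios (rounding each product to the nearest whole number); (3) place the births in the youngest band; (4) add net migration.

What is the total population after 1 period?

5412

— Period 1 —
Births: 590 * 0.143 = 84  |  1770 * 0.504 = 892 ⇒ total 976
20–39: 500 * 0.948 = 474
40–59: 590 * 0.957 = 565
60–79: 1770 * 0.927 = 1641
80+: 1270 * 0.945 + 1110 * 0.388 = 1200 + 431 = 1631
Net migration: 0–19 + 125 → 1101; 20–39 + 125 → 599; 40–59 − 125 → 440; 60–79 − 125 → 1516; 80+ + 125 → 1756
End of period: [1101, 599, 440, 1516, 1756]
Total after period 1: 1101 + 599 + 440 + 1516 + 1756 = 5412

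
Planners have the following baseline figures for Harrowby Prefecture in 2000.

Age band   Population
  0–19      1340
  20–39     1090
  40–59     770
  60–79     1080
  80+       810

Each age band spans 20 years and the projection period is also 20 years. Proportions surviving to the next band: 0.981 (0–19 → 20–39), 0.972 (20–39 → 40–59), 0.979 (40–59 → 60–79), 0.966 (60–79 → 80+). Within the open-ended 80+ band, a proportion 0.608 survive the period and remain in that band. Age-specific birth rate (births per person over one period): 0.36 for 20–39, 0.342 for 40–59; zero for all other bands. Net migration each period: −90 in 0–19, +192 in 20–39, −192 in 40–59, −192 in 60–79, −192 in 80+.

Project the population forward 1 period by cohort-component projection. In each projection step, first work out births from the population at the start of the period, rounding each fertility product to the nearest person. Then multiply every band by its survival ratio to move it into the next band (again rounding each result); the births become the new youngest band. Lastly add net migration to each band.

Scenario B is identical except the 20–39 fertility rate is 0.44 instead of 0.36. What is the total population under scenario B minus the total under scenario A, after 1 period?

Let group 1 be 0–19 through group 5 = 80+.
Period 1:
Births: 1090 × 0.36 = 392, 770 × 0.342 = 263 ⇒ total 655
Group 2: 1340 × 0.981 = 1315
Group 3: 1090 × 0.972 = 1059
Group 4: 770 × 0.979 = 754
Group 5: 1080 × 0.966 + 810 × 0.608 = 1043 + 492 = 1535
Net migration: Group 1 − 90 → 565; Group 2 + 192 → 1507; Group 3 − 192 → 867; Group 4 − 192 → 562; Group 5 − 192 → 1343
→ [565, 1507, 867, 562, 1343]
Scenario A total after 1 period: 4844
Scenario B projection —
Period 1:
Births: 1090 × 0.44 = 480, 770 × 0.342 = 263 ⇒ total 743
Group 2: 1340 × 0.981 = 1315
Group 3: 1090 × 0.972 = 1059
Group 4: 770 × 0.979 = 754
Group 5: 1080 × 0.966 + 810 × 0.608 = 1043 + 492 = 1535
Net migration: Group 1 − 90 → 653; Group 2 + 192 → 1507; Group 3 − 192 → 867; Group 4 − 192 → 562; Group 5 − 192 → 1343
→ [653, 1507, 867, 562, 1343]
Scenario B total after 1 period: 4932
Difference B − A = 4932 − 4844 = 88

88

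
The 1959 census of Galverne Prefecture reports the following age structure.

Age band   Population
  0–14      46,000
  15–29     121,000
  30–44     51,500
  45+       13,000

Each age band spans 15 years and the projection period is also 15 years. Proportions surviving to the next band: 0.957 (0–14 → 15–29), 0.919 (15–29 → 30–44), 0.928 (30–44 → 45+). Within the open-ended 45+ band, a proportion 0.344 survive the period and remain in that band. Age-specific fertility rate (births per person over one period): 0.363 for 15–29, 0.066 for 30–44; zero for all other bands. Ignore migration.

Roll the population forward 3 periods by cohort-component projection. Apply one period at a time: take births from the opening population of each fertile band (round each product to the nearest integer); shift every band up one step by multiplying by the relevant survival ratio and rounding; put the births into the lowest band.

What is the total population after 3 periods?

[period 1]
Births: 121000 * 0.363 = 43923  |  51500 * 0.066 = 3399 → total 47322
15–29: 46000 * 0.957 = 44022
30–44: 121000 * 0.919 = 111199
45+: 51500 * 0.928 + 13000 * 0.344 = 47792 + 4472 = 52264
End of period: [47322, 44022, 111199, 52264]
[period 2]
Births: 44022 * 0.363 = 15980  |  111199 * 0.066 = 7339 → total 23319
15–29: 47322 * 0.957 = 45287
30–44: 44022 * 0.919 = 40456
45+: 111199 * 0.928 + 52264 * 0.344 = 103193 + 17979 = 121172
End of period: [23319, 45287, 40456, 121172]
[period 3]
Births: 45287 * 0.363 = 16439  |  40456 * 0.066 = 2670 → total 19109
15–29: 23319 * 0.957 = 22316
30–44: 45287 * 0.919 = 41619
45+: 40456 * 0.928 + 121172 * 0.344 = 37543 + 41683 = 79226
End of period: [19109, 22316, 41619, 79226]
Total after period 3: 19109 + 22316 + 41619 + 79226 = 162270

162270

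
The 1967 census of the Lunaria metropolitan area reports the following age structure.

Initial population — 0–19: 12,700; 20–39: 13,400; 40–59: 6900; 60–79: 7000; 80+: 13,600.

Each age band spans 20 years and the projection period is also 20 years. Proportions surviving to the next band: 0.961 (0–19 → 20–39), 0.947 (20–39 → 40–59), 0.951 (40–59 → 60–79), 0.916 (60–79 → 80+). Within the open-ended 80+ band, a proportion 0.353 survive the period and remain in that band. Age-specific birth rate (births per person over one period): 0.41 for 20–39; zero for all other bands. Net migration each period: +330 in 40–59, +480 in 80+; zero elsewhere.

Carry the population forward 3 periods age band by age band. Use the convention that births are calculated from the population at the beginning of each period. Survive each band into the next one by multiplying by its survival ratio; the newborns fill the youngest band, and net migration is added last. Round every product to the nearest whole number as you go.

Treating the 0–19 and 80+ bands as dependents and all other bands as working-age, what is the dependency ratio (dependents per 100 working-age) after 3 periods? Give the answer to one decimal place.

82.7

After projecting period 1:
Births: 13400 × 0.41 = 5494
20–39: 12700 × 0.961 = 12205
40–59: 13400 × 0.947 = 12690
60–79: 6900 × 0.951 = 6562
80+: 7000 × 0.916 + 13600 × 0.353 = 6412 + 4801 = 11213
Net migration: 40–59 + 330 → 13020; 80+ + 480 → 11693
Giving 5494 / 12205 / 13020 / 6562 / 11693.
After projecting period 2:
Births: 12205 × 0.41 = 5004
20–39: 5494 × 0.961 = 5280
40–59: 12205 × 0.947 = 11558
60–79: 13020 × 0.951 = 12382
80+: 6562 × 0.916 + 11693 × 0.353 = 6011 + 4128 = 10139
Net migration: 40–59 + 330 → 11888; 80+ + 480 → 10619
Giving 5004 / 5280 / 11888 / 12382 / 10619.
After projecting period 3:
Births: 5280 × 0.41 = 2165
20–39: 5004 × 0.961 = 4809
40–59: 5280 × 0.947 = 5000
60–79: 11888 × 0.951 = 11305
80+: 12382 × 0.916 + 10619 × 0.353 = 11342 + 3749 = 15091
Net migration: 40–59 + 330 → 5330; 80+ + 480 → 15571
Giving 2165 / 4809 / 5330 / 11305 / 15571.
Dependents (band 0–19 + band 80+) = 2165 + 15571 = 17736; working-age = 21444; ratio = 17736/21444 × 100 = 82.7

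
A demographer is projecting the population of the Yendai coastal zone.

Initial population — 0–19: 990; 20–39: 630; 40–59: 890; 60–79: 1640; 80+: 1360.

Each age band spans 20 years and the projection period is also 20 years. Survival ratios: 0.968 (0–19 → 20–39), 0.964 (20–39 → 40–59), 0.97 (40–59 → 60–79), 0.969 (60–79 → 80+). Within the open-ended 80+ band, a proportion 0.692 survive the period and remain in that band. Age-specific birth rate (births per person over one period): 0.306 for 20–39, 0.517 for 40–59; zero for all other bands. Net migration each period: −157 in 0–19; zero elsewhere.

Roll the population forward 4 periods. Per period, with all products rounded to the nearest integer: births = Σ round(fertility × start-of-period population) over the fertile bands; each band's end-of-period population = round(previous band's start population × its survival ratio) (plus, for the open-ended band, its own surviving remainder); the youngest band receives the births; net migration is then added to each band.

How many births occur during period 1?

653

Period 1.
Births: 630 * 0.306 = 193 ; 890 * 0.517 = 460 ⇒ total 653
20–39: 990 * 0.968 = 958
40–59: 630 * 0.964 = 607
60–79: 890 * 0.97 = 863
80+: 1640 * 0.969 + 1360 * 0.692 = 1589 + 941 = 2530
Net migration: 0–19 − 157 → 496
Population now: 0–19=496, 20–39=958, 40–59=607, 60–79=863, 80+=2530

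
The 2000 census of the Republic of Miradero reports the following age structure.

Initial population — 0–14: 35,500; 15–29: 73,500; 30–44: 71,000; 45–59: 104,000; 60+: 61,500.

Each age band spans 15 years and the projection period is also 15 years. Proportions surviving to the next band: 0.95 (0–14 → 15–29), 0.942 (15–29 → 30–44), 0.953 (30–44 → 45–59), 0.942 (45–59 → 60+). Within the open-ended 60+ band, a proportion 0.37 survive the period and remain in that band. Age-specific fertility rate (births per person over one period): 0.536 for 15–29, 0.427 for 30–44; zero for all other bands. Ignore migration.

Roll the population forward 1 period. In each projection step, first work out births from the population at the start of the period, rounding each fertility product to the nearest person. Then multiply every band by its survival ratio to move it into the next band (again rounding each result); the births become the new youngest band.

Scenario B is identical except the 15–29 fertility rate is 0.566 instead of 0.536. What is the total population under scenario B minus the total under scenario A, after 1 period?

2205

(Bands numbered youngest = 1 to oldest = 5.)
— Period 1 —
Births: 73500 * 0.536 = 39396, 71000 * 0.427 = 30317 — total 69713
Band 2: 35500 * 0.95 = 33725
Band 3: 73500 * 0.942 = 69237
Band 4: 71000 * 0.953 = 67663
Band 5: 104000 * 0.942 + 61500 * 0.37 = 97968 + 22755 = 120723
→ [69713, 33725, 69237, 67663, 120723]
Scenario A total after 1 period: 361061
Scenario B projection —
— Period 1 —
Births: 73500 * 0.566 = 41601, 71000 * 0.427 = 30317 — total 71918
Band 2: 35500 * 0.95 = 33725
Band 3: 73500 * 0.942 = 69237
Band 4: 71000 * 0.953 = 67663
Band 5: 104000 * 0.942 + 61500 * 0.37 = 97968 + 22755 = 120723
→ [71918, 33725, 69237, 67663, 120723]
Scenario B total after 1 period: 363266
Difference B − A = 363266 − 361061 = 2205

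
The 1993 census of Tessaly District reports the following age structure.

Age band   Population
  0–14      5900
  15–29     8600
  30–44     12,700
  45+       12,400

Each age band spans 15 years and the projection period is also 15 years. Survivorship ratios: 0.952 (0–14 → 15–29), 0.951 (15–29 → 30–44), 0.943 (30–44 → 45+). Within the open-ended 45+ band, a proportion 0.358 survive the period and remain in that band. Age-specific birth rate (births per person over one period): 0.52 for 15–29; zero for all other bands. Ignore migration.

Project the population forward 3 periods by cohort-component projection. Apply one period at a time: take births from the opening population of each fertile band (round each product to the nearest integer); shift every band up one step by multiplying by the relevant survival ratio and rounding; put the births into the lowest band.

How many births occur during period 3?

2214

After projecting period 1:
Births: 8600 * 0.52 = 4472
15–29: 5900 * 0.952 = 5617
30–44: 8600 * 0.951 = 8179
45+: 12700 * 0.943 + 12400 * 0.358 = 11976 + 4439 = 16415
Population now: 0–14=4472, 15–29=5617, 30–44=8179, 45+=16415
After projecting period 2:
Births: 5617 * 0.52 = 2921
15–29: 4472 * 0.952 = 4257
30–44: 5617 * 0.951 = 5342
45+: 8179 * 0.943 + 16415 * 0.358 = 7713 + 5877 = 13590
Population now: 0–14=2921, 15–29=4257, 30–44=5342, 45+=13590
After projecting period 3:
Births: 4257 * 0.52 = 2214
15–29: 2921 * 0.952 = 2781
30–44: 4257 * 0.951 = 4048
45+: 5342 * 0.943 + 13590 * 0.358 = 5038 + 4865 = 9903
Population now: 0–14=2214, 15–29=2781, 30–44=4048, 45+=9903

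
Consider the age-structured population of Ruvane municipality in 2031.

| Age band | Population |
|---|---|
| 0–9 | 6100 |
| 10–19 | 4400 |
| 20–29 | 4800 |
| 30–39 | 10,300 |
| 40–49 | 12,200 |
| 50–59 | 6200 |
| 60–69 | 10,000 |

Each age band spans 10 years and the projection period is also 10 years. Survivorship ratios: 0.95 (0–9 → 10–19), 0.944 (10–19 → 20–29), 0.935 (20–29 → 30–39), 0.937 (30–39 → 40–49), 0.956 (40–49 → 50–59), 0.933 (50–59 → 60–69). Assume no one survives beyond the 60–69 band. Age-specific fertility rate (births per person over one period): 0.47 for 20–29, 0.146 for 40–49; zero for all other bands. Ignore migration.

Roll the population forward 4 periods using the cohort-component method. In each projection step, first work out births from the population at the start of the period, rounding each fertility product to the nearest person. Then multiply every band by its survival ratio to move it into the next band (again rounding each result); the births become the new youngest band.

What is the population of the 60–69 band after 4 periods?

Call the groups 1 to 7, youngest first.
Period 1:
Births: 4800 × 0.47 = 2256 ; 12200 × 0.146 = 1781 — total 4037
Group 2: 6100 × 0.95 = 5795
Group 3: 4400 × 0.944 = 4154
Group 4: 4800 × 0.935 = 4488
Group 5: 10300 × 0.937 = 9651
Group 6: 12200 × 0.956 = 11663
Group 7: 6200 × 0.933 = 5785
Population now: 0–9=4037, 10–19=5795, 20–29=4154, 30–39=4488, 40–49=9651, 50–59=11663, 60–69=5785
Period 2:
Births: 4154 × 0.47 = 1952 ; 9651 × 0.146 = 1409 — total 3361
Group 2: 4037 × 0.95 = 3835
Group 3: 5795 × 0.944 = 5470
Group 4: 4154 × 0.935 = 3884
Group 5: 4488 × 0.937 = 4205
Group 6: 9651 × 0.956 = 9226
Group 7: 11663 × 0.933 = 10882
Population now: 0–9=3361, 10–19=3835, 20–29=5470, 30–39=3884, 40–49=4205, 50–59=9226, 60–69=10882
Period 3:
Births: 5470 × 0.47 = 2571 ; 4205 × 0.146 = 614 — total 3185
Group 2: 3361 × 0.95 = 3193
Group 3: 3835 × 0.944 = 3620
Group 4: 5470 × 0.935 = 5114
Group 5: 3884 × 0.937 = 3639
Group 6: 4205 × 0.956 = 4020
Group 7: 9226 × 0.933 = 8608
Population now: 0–9=3185, 10–19=3193, 20–29=3620, 30–39=5114, 40–49=3639, 50–59=4020, 60–69=8608
Period 4:
Births: 3620 × 0.47 = 1701 ; 3639 × 0.146 = 531 — total 2232
Group 2: 3185 × 0.95 = 3026
Group 3: 3193 × 0.944 = 3014
Group 4: 3620 × 0.935 = 3385
Group 5: 5114 × 0.937 = 4792
Group 6: 3639 × 0.956 = 3479
Group 7: 4020 × 0.933 = 3751
Population now: 0–9=2232, 10–19=3026, 20–29=3014, 30–39=3385, 40–49=4792, 50–59=3479, 60–69=3751

3751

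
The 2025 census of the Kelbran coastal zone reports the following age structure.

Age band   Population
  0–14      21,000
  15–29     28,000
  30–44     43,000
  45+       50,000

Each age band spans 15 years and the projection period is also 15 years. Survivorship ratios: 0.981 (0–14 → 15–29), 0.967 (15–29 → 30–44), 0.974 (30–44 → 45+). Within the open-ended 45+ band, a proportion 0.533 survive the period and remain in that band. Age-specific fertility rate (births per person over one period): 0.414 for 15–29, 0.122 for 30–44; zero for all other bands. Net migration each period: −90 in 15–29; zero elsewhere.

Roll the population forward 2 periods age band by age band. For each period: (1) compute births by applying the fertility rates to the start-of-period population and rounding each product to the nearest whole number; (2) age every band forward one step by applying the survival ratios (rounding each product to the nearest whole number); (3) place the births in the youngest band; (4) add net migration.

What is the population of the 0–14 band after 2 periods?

11795

[period 1]
Births: 28000 × 0.414 = 11592 ; 43000 × 0.122 = 5246 ⇒ total 16838
15–29: 21000 × 0.981 = 20601
30–44: 28000 × 0.967 = 27076
45+: 43000 × 0.974 + 50000 × 0.533 = 41882 + 26650 = 68532
Net migration: 15–29 − 90 → 20511
End of period: [16838, 20511, 27076, 68532]
[period 2]
Births: 20511 × 0.414 = 8492 ; 27076 × 0.122 = 3303 ⇒ total 11795
15–29: 16838 × 0.981 = 16518
30–44: 20511 × 0.967 = 19834
45+: 27076 × 0.974 + 68532 × 0.533 = 26372 + 36528 = 62900
Net migration: 15–29 − 90 → 16428
End of period: [11795, 16428, 19834, 62900]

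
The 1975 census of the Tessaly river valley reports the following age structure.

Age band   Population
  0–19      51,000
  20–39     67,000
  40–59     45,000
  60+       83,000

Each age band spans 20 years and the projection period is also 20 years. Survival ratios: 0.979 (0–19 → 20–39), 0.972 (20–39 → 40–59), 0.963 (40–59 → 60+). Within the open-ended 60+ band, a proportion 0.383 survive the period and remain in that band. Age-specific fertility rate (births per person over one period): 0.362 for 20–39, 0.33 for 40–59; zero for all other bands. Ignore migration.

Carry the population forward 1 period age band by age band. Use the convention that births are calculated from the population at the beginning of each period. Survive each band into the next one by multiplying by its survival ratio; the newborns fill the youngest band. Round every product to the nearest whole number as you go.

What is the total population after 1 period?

229281

[period 1]
Births: 67000 × 0.362 = 24254  |  45000 × 0.33 = 14850 → total 39104
20–39: 51000 × 0.979 = 49929
40–59: 67000 × 0.972 = 65124
60+: 45000 × 0.963 + 83000 × 0.383 = 43335 + 31789 = 75124
Population now: 0–19=39104, 20–39=49929, 40–59=65124, 60+=75124
Total after period 1: 39104 + 49929 + 65124 + 75124 = 229281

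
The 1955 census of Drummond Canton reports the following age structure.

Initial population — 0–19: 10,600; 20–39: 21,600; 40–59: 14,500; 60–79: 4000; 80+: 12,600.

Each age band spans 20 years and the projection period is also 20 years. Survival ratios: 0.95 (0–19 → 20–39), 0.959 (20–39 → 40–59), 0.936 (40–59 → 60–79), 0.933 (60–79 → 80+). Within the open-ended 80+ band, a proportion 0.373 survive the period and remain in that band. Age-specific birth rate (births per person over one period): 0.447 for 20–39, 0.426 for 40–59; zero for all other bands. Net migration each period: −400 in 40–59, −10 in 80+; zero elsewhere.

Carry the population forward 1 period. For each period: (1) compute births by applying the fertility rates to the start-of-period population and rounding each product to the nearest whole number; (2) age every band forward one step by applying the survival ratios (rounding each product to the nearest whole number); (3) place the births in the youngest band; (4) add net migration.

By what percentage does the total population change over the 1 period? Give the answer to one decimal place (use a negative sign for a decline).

7.8

Numbering the bands 1..5 from youngest to oldest:
Period 1:
Births: 21600 * 0.447 = 9655 ; 14500 * 0.426 = 6177 — total 15832
Band 2: 10600 * 0.95 = 10070
Band 3: 21600 * 0.959 = 20714
Band 4: 14500 * 0.936 = 13572
Band 5: 4000 * 0.933 + 12600 * 0.373 = 3732 + 4700 = 8432
Net migration: Band 3 − 400 → 20314; Band 5 − 10 → 8422
End of period: [15832, 10070, 20314, 13572, 8422]
Total: 63300 → 68210; change = 4910; percentage change = 7.8%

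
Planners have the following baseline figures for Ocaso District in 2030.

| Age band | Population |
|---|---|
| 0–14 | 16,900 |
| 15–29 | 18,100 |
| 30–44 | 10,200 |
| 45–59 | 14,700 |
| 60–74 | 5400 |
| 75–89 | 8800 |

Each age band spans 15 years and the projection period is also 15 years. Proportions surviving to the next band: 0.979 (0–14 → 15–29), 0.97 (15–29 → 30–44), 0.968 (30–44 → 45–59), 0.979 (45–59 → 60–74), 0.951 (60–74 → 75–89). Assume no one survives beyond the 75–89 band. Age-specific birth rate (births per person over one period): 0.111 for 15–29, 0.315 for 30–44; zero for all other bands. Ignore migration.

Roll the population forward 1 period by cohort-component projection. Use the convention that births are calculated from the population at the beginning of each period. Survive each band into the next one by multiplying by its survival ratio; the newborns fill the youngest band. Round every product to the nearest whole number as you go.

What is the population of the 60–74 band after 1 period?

14391

(Bands numbered youngest = 1 to oldest = 6.)
Period 1.
Births: 18100 × 0.111 = 2009 ; 10200 × 0.315 = 3213 → 5222
Band 2: 16900 × 0.979 = 16545
Band 3: 18100 × 0.97 = 17557
Band 4: 10200 × 0.968 = 9874
Band 5: 14700 × 0.979 = 14391
Band 6: 5400 × 0.951 = 5135
→ [5222, 16545, 17557, 9874, 14391, 5135]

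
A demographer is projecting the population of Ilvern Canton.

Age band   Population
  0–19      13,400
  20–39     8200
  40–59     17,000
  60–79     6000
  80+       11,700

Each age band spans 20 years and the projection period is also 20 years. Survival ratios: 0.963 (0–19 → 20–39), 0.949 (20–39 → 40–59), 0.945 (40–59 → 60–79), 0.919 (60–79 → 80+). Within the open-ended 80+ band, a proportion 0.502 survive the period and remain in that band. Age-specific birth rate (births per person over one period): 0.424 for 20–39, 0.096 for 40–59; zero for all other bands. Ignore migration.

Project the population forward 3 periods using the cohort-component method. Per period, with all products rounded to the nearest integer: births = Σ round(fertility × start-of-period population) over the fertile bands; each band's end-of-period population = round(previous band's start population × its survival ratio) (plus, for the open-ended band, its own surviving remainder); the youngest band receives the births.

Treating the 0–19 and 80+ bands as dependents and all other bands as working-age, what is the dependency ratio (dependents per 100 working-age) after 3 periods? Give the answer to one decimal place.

91.3

Call the groups 1 to 5, youngest first.
Period 1:
Births: 8200 × 0.424 = 3477  |  17000 × 0.096 = 1632 → 5109
Group 2: 13400 × 0.963 = 12904
Group 3: 8200 × 0.949 = 7782
Group 4: 17000 × 0.945 = 16065
Group 5: 6000 × 0.919 + 11700 × 0.502 = 5514 + 5873 = 11387
End of period: [5109, 12904, 7782, 16065, 11387]
Period 2:
Births: 12904 × 0.424 = 5471  |  7782 × 0.096 = 747 → 6218
Group 2: 5109 × 0.963 = 4920
Group 3: 12904 × 0.949 = 12246
Group 4: 7782 × 0.945 = 7354
Group 5: 16065 × 0.919 + 11387 × 0.502 = 14764 + 5716 = 20480
End of period: [6218, 4920, 12246, 7354, 20480]
Period 3:
Births: 4920 × 0.424 = 2086  |  12246 × 0.096 = 1176 → 3262
Group 2: 6218 × 0.963 = 5988
Group 3: 4920 × 0.949 = 4669
Group 4: 12246 × 0.945 = 11572
Group 5: 7354 × 0.919 + 20480 × 0.502 = 6758 + 10281 = 17039
End of period: [3262, 5988, 4669, 11572, 17039]
Dependents (band 0–19 + band 80+) = 3262 + 17039 = 20301; working-age = 22229; ratio = 20301/22229 × 100 = 91.3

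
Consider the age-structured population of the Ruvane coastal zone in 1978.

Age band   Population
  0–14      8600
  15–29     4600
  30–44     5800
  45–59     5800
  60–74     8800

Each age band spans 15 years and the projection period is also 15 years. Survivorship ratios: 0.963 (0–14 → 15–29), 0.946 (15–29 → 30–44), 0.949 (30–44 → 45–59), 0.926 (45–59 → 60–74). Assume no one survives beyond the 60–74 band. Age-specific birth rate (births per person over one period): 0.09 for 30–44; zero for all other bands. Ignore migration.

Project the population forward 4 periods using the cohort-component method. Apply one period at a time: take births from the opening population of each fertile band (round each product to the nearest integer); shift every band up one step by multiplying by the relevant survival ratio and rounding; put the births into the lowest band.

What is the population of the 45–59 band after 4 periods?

452

Let group 1 be 0–14 through group 5 = 60–74.
Period 1.
Births: 5800 × 0.09 = 522
Group 2: 8600 × 0.963 = 8282
Group 3: 4600 × 0.946 = 4352
Group 4: 5800 × 0.949 = 5504
Group 5: 5800 × 0.926 = 5371
Giving 522 / 8282 / 4352 / 5504 / 5371.
Period 2.
Births: 4352 × 0.09 = 392
Group 2: 522 × 0.963 = 503
Group 3: 8282 × 0.946 = 7835
Group 4: 4352 × 0.949 = 4130
Group 5: 5504 × 0.926 = 5097
Giving 392 / 503 / 7835 / 4130 / 5097.
Period 3.
Births: 7835 × 0.09 = 705
Group 2: 392 × 0.963 = 377
Group 3: 503 × 0.946 = 476
Group 4: 7835 × 0.949 = 7435
Group 5: 4130 × 0.926 = 3824
Giving 705 / 377 / 476 / 7435 / 3824.
Period 4.
Births: 476 × 0.09 = 43
Group 2: 705 × 0.963 = 679
Group 3: 377 × 0.946 = 357
Group 4: 476 × 0.949 = 452
Group 5: 7435 × 0.926 = 6885
Giving 43 / 679 / 357 / 452 / 6885.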